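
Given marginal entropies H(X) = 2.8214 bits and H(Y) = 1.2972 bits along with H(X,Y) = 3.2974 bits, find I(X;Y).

I(X;Y) = H(X) + H(Y) - H(X,Y)
I(X;Y) = 2.8214 + 1.2972 - 3.2974 = 0.8212 bits


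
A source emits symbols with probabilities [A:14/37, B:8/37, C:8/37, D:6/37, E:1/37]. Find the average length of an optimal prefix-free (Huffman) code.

Huffman tree construction:
Combine smallest probabilities repeatedly
Resulting codes:
  A: 11 (length 2)
  B: 01 (length 2)
  C: 10 (length 2)
  D: 001 (length 3)
  E: 000 (length 3)
Average length = Σ p(s) × length(s) = 2.1892 bits


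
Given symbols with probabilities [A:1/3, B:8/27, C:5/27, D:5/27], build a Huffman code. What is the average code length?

Huffman tree construction:
Combine smallest probabilities repeatedly
Resulting codes:
  A: 11 (length 2)
  B: 10 (length 2)
  C: 00 (length 2)
  D: 01 (length 2)
Average length = Σ p(s) × length(s) = 2.0000 bits


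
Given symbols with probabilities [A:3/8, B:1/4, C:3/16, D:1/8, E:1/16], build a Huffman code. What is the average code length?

Huffman tree construction:
Combine smallest probabilities repeatedly
Resulting codes:
  A: 11 (length 2)
  B: 10 (length 2)
  C: 00 (length 2)
  D: 011 (length 3)
  E: 010 (length 3)
Average length = Σ p(s) × length(s) = 2.1875 bits


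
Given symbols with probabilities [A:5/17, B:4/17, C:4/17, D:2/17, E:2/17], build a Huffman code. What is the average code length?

Huffman tree construction:
Combine smallest probabilities repeatedly
Resulting codes:
  A: 11 (length 2)
  B: 00 (length 2)
  C: 01 (length 2)
  D: 100 (length 3)
  E: 101 (length 3)
Average length = Σ p(s) × length(s) = 2.2353 bits


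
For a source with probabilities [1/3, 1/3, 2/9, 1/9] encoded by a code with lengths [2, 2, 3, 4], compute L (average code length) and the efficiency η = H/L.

Average length L = Σ p_i × l_i = 2.4444 bits
Entropy H = 1.8911 bits
Efficiency η = H/L × 100% = 77.36%


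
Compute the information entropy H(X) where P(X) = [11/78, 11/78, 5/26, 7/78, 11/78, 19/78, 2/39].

H(X) = -Σ p(x) log₂ p(x)
  -11/78 × log₂(11/78) = 0.3985
  -11/78 × log₂(11/78) = 0.3985
  -5/26 × log₂(5/26) = 0.4574
  -7/78 × log₂(7/78) = 0.3121
  -11/78 × log₂(11/78) = 0.3985
  -19/78 × log₂(19/78) = 0.4963
  -2/39 × log₂(2/39) = 0.2198
H(X) = 2.6812 bits


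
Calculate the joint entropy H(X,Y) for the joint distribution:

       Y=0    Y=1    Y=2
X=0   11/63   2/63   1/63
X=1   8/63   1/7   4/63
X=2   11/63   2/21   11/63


H(X,Y) = -Σ p(x,y) log₂ p(x,y)
  p(0,0)=11/63: -0.1746 × log₂(0.1746) = 0.4396
  p(0,1)=2/63: -0.0317 × log₂(0.0317) = 0.1580
  p(0,2)=1/63: -0.0159 × log₂(0.0159) = 0.0949
  p(1,0)=8/63: -0.1270 × log₂(0.1270) = 0.3781
  p(1,1)=1/7: -0.1429 × log₂(0.1429) = 0.4011
  p(1,2)=4/63: -0.0635 × log₂(0.0635) = 0.2525
  p(2,0)=11/63: -0.1746 × log₂(0.1746) = 0.4396
  p(2,1)=2/21: -0.0952 × log₂(0.0952) = 0.3231
  p(2,2)=11/63: -0.1746 × log₂(0.1746) = 0.4396
H(X,Y) = 2.9265 bits


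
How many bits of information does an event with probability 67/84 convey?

Information content I(x) = -log₂(p(x))
I = -log₂(67/84) = -log₂(0.7976)
I = 0.3262 bits


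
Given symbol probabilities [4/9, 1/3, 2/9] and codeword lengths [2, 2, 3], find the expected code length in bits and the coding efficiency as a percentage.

Average length L = Σ p_i × l_i = 2.2222 bits
Entropy H = 1.5305 bits
Efficiency η = H/L × 100% = 68.87%


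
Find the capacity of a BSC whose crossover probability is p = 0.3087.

For BSC with error probability p:
C = 1 - H(p) where H(p) is binary entropy
H(0.3087) = -0.3087 × log₂(0.3087) - 0.6913 × log₂(0.6913)
H(p) = 0.8917
C = 1 - 0.8917 = 0.1083 bits/use


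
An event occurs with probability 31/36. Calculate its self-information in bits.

Information content I(x) = -log₂(p(x))
I = -log₂(31/36) = -log₂(0.8611)
I = 0.2157 bits


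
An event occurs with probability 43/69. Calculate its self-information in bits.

Information content I(x) = -log₂(p(x))
I = -log₂(43/69) = -log₂(0.6232)
I = 0.6823 bits


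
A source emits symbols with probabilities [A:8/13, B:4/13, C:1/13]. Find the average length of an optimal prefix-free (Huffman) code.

Huffman tree construction:
Combine smallest probabilities repeatedly
Resulting codes:
  A: 1 (length 1)
  B: 01 (length 2)
  C: 00 (length 2)
Average length = Σ p(s) × length(s) = 1.3846 bits


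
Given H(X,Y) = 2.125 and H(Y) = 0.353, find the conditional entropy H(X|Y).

Chain rule: H(X,Y) = H(X|Y) + H(Y)
H(X|Y) = H(X,Y) - H(Y) = 2.125 - 0.353 = 1.772 bits


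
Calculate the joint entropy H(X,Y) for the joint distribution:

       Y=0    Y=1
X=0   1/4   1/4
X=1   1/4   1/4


H(X,Y) = -Σ p(x,y) log₂ p(x,y)
  p(0,0)=1/4: -0.2500 × log₂(0.2500) = 0.5000
  p(0,1)=1/4: -0.2500 × log₂(0.2500) = 0.5000
  p(1,0)=1/4: -0.2500 × log₂(0.2500) = 0.5000
  p(1,1)=1/4: -0.2500 × log₂(0.2500) = 0.5000
H(X,Y) = 2.0000 bits


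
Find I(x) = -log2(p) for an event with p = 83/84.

Information content I(x) = -log₂(p(x))
I = -log₂(83/84) = -log₂(0.9881)
I = 0.0173 bits


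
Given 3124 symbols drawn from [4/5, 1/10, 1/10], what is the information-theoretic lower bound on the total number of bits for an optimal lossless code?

Entropy H = 0.9219 bits/symbol
Minimum bits = H × n = 0.9219 × 3124
= 2880.10 bits


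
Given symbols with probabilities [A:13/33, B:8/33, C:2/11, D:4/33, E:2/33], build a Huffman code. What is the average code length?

Huffman tree construction:
Combine smallest probabilities repeatedly
Resulting codes:
  A: 0 (length 1)
  B: 10 (length 2)
  C: 110 (length 3)
  D: 1111 (length 4)
  E: 1110 (length 4)
Average length = Σ p(s) × length(s) = 2.1515 bits


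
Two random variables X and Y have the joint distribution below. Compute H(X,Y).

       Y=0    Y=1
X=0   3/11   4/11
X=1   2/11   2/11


H(X,Y) = -Σ p(x,y) log₂ p(x,y)
  p(0,0)=3/11: -0.2727 × log₂(0.2727) = 0.5112
  p(0,1)=4/11: -0.3636 × log₂(0.3636) = 0.5307
  p(1,0)=2/11: -0.1818 × log₂(0.1818) = 0.4472
  p(1,1)=2/11: -0.1818 × log₂(0.1818) = 0.4472
H(X,Y) = 1.9363 bits


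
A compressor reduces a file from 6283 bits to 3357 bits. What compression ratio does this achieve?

Compression ratio = Original / Compressed
= 6283 / 3357 = 1.87:1


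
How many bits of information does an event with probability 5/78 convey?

Information content I(x) = -log₂(p(x))
I = -log₂(5/78) = -log₂(0.0641)
I = 3.9635 bits


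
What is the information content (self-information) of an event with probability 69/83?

Information content I(x) = -log₂(p(x))
I = -log₂(69/83) = -log₂(0.8313)
I = 0.2665 bits


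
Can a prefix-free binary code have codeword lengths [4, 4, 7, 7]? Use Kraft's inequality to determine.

Kraft inequality: Σ 2^(-l_i) ≤ 1 for prefix-free code
Calculating: 2^(-4) + 2^(-4) + 2^(-7) + 2^(-7)
= 0.0625 + 0.0625 + 0.0078125 + 0.0078125
= 0.1406
Since 0.1406 ≤ 1, prefix-free code exists


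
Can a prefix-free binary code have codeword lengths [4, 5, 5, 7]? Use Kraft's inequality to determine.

Kraft inequality: Σ 2^(-l_i) ≤ 1 for prefix-free code
Calculating: 2^(-4) + 2^(-5) + 2^(-5) + 2^(-7)
= 0.0625 + 0.03125 + 0.03125 + 0.0078125
= 0.1328
Since 0.1328 ≤ 1, prefix-free code exists


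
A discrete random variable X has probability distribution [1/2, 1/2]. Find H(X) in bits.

H(X) = -Σ p(x) log₂ p(x)
  -1/2 × log₂(1/2) = 0.5000
  -1/2 × log₂(1/2) = 0.5000
H(X) = 1.0000 bits


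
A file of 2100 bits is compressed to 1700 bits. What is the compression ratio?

Compression ratio = Original / Compressed
= 2100 / 1700 = 1.24:1


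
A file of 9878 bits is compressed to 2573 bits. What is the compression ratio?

Compression ratio = Original / Compressed
= 9878 / 2573 = 3.84:1


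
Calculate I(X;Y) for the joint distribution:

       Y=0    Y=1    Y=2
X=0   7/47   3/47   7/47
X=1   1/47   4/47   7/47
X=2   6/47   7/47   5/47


H(X) = 1.5638, H(Y) = 1.5691, H(X,Y) = 3.0337
I(X;Y) = H(X) + H(Y) - H(X,Y) = 0.0992 bits


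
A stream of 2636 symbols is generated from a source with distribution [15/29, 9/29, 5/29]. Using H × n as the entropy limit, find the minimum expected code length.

Entropy H = 1.4531 bits/symbol
Minimum bits = H × n = 1.4531 × 2636
= 3830.30 bits


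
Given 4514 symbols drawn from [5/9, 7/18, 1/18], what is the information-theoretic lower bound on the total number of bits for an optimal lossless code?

Entropy H = 1.2327 bits/symbol
Minimum bits = H × n = 1.2327 × 4514
= 5564.23 bits


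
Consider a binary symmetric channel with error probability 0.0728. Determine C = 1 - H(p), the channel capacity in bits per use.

For BSC with error probability p:
C = 1 - H(p) where H(p) is binary entropy
H(0.0728) = -0.0728 × log₂(0.0728) - 0.9272 × log₂(0.9272)
H(p) = 0.3763
C = 1 - 0.3763 = 0.6237 bits/use


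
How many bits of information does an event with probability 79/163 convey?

Information content I(x) = -log₂(p(x))
I = -log₂(79/163) = -log₂(0.4847)
I = 1.0449 bits


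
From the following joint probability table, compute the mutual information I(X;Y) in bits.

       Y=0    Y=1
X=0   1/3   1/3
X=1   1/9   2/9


H(X) = 0.9183, H(Y) = 0.9911, H(X,Y) = 1.8911
I(X;Y) = H(X) + H(Y) - H(X,Y) = 0.0183 bits


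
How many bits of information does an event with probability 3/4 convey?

Information content I(x) = -log₂(p(x))
I = -log₂(3/4) = -log₂(0.7500)
I = 0.4150 bits


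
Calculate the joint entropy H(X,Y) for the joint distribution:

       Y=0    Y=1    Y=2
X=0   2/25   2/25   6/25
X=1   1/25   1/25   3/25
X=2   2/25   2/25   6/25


H(X,Y) = -Σ p(x,y) log₂ p(x,y)
  p(0,0)=2/25: -0.0800 × log₂(0.0800) = 0.2915
  p(0,1)=2/25: -0.0800 × log₂(0.0800) = 0.2915
  p(0,2)=6/25: -0.2400 × log₂(0.2400) = 0.4941
  p(1,0)=1/25: -0.0400 × log₂(0.0400) = 0.1858
  p(1,1)=1/25: -0.0400 × log₂(0.0400) = 0.1858
  p(1,2)=3/25: -0.1200 × log₂(0.1200) = 0.3671
  p(2,0)=2/25: -0.0800 × log₂(0.0800) = 0.2915
  p(2,1)=2/25: -0.0800 × log₂(0.0800) = 0.2915
  p(2,2)=6/25: -0.2400 × log₂(0.2400) = 0.4941
H(X,Y) = 2.8929 bits


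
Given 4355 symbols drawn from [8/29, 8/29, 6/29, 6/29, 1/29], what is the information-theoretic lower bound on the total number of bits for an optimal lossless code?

Entropy H = 2.1332 bits/symbol
Minimum bits = H × n = 2.1332 × 4355
= 9289.95 bits


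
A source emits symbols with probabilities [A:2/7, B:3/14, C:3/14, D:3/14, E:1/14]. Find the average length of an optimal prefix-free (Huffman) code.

Huffman tree construction:
Combine smallest probabilities repeatedly
Resulting codes:
  A: 10 (length 2)
  B: 111 (length 3)
  C: 00 (length 2)
  D: 01 (length 2)
  E: 110 (length 3)
Average length = Σ p(s) × length(s) = 2.2857 bits


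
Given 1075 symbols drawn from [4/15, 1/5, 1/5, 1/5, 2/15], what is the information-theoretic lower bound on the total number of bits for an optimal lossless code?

Entropy H = 2.2892 bits/symbol
Minimum bits = H × n = 2.2892 × 1075
= 2460.94 bits


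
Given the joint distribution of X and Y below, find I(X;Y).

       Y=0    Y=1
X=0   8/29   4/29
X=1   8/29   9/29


H(X) = 0.9784, H(Y) = 0.9923, H(X,Y) = 1.9432
I(X;Y) = H(X) + H(Y) - H(X,Y) = 0.0275 bits


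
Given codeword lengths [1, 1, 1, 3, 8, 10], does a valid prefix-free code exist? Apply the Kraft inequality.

Kraft inequality: Σ 2^(-l_i) ≤ 1 for prefix-free code
Calculating: 2^(-1) + 2^(-1) + 2^(-1) + 2^(-3) + 2^(-8) + 2^(-10)
= 0.5 + 0.5 + 0.5 + 0.125 + 0.00390625 + 0.0009765625
= 1.6299
Since 1.6299 > 1, prefix-free code does not exist


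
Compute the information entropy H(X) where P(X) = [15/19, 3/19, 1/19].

H(X) = -Σ p(x) log₂ p(x)
  -15/19 × log₂(15/19) = 0.2692
  -3/19 × log₂(3/19) = 0.4205
  -1/19 × log₂(1/19) = 0.2236
H(X) = 0.9133 bits


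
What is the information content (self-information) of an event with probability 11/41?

Information content I(x) = -log₂(p(x))
I = -log₂(11/41) = -log₂(0.2683)
I = 1.8981 bits


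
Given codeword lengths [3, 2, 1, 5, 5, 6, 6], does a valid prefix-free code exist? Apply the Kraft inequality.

Kraft inequality: Σ 2^(-l_i) ≤ 1 for prefix-free code
Calculating: 2^(-3) + 2^(-2) + 2^(-1) + 2^(-5) + 2^(-5) + 2^(-6) + 2^(-6)
= 0.125 + 0.25 + 0.5 + 0.03125 + 0.03125 + 0.015625 + 0.015625
= 0.9688
Since 0.9688 ≤ 1, prefix-free code exists


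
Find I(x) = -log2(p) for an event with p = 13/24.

Information content I(x) = -log₂(p(x))
I = -log₂(13/24) = -log₂(0.5417)
I = 0.8845 bits


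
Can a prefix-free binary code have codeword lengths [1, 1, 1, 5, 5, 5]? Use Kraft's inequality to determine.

Kraft inequality: Σ 2^(-l_i) ≤ 1 for prefix-free code
Calculating: 2^(-1) + 2^(-1) + 2^(-1) + 2^(-5) + 2^(-5) + 2^(-5)
= 0.5 + 0.5 + 0.5 + 0.03125 + 0.03125 + 0.03125
= 1.5938
Since 1.5938 > 1, prefix-free code does not exist


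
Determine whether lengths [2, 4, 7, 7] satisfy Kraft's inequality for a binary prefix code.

Kraft inequality: Σ 2^(-l_i) ≤ 1 for prefix-free code
Calculating: 2^(-2) + 2^(-4) + 2^(-7) + 2^(-7)
= 0.25 + 0.0625 + 0.0078125 + 0.0078125
= 0.3281
Since 0.3281 ≤ 1, prefix-free code exists


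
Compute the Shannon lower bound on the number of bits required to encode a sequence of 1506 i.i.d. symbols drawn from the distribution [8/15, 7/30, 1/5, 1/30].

Entropy H = 1.6015 bits/symbol
Minimum bits = H × n = 1.6015 × 1506
= 2411.88 bits


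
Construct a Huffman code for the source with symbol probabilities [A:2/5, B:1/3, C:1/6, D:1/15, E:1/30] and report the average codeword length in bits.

Huffman tree construction:
Combine smallest probabilities repeatedly
Resulting codes:
  A: 0 (length 1)
  B: 11 (length 2)
  C: 101 (length 3)
  D: 1001 (length 4)
  E: 1000 (length 4)
Average length = Σ p(s) × length(s) = 1.9667 bits


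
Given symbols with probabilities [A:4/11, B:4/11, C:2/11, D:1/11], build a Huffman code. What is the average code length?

Huffman tree construction:
Combine smallest probabilities repeatedly
Resulting codes:
  A: 11 (length 2)
  B: 0 (length 1)
  C: 101 (length 3)
  D: 100 (length 3)
Average length = Σ p(s) × length(s) = 1.9091 bits


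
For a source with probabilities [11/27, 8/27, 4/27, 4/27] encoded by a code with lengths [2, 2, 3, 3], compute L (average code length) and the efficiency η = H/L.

Average length L = Σ p_i × l_i = 2.2963 bits
Entropy H = 1.8640 bits
Efficiency η = H/L × 100% = 81.17%


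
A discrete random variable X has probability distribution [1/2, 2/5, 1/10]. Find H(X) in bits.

H(X) = -Σ p(x) log₂ p(x)
  -1/2 × log₂(1/2) = 0.5000
  -2/5 × log₂(2/5) = 0.5288
  -1/10 × log₂(1/10) = 0.3322
H(X) = 1.3610 bits


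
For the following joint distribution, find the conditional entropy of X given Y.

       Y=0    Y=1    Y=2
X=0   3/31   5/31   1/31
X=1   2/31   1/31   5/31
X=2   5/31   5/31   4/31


H(X|Y) = Σ_y p(y) H(X|Y=y)
  p(Y=0) = 10/31, H(X|Y=0) = 1.4855
  p(Y=1) = 11/31, H(X|Y=1) = 1.3486
  p(Y=2) = 10/31, H(X|Y=2) = 1.3610
H(X|Y) = 0.3226×1.4855 + 0.3548×1.3486 + 0.3226×1.3610 = 1.3967 bits


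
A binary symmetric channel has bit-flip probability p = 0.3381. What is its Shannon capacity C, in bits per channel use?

For BSC with error probability p:
C = 1 - H(p) where H(p) is binary entropy
H(0.3381) = -0.3381 × log₂(0.3381) - 0.6619 × log₂(0.6619)
H(p) = 0.9230
C = 1 - 0.9230 = 0.0770 bits/use


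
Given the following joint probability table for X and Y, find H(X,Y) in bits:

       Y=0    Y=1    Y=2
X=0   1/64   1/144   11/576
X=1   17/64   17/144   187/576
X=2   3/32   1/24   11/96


H(X,Y) = -Σ p(x,y) log₂ p(x,y)
  p(0,0)=1/64: -0.0156 × log₂(0.0156) = 0.0938
  p(0,1)=1/144: -0.0069 × log₂(0.0069) = 0.0498
  p(0,2)=11/576: -0.0191 × log₂(0.0191) = 0.1091
  p(1,0)=17/64: -0.2656 × log₂(0.2656) = 0.5080
  p(1,1)=17/144: -0.1181 × log₂(0.1181) = 0.3639
  p(1,2)=187/576: -0.3247 × log₂(0.3247) = 0.5269
  p(2,0)=3/32: -0.0938 × log₂(0.0938) = 0.3202
  p(2,1)=1/24: -0.0417 × log₂(0.0417) = 0.1910
  p(2,2)=11/96: -0.1146 × log₂(0.1146) = 0.3581
H(X,Y) = 2.5208 bits


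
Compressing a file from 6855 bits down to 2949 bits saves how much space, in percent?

Space savings = (1 - Compressed/Original) × 100%
= (1 - 2949/6855) × 100%
= 56.98%


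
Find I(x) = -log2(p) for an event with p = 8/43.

Information content I(x) = -log₂(p(x))
I = -log₂(8/43) = -log₂(0.1860)
I = 2.4263 bits


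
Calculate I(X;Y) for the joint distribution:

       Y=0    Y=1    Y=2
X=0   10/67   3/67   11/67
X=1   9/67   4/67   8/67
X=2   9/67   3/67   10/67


H(X) = 1.5827, H(Y) = 1.4585, H(X,Y) = 3.0353
I(X;Y) = H(X) + H(Y) - H(X,Y) = 0.0059 bits


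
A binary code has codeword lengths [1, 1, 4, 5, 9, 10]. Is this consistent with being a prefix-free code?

Kraft inequality: Σ 2^(-l_i) ≤ 1 for prefix-free code
Calculating: 2^(-1) + 2^(-1) + 2^(-4) + 2^(-5) + 2^(-9) + 2^(-10)
= 0.5 + 0.5 + 0.0625 + 0.03125 + 0.001953125 + 0.0009765625
= 1.0967
Since 1.0967 > 1, prefix-free code does not exist


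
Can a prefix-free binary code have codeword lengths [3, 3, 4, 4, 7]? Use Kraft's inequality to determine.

Kraft inequality: Σ 2^(-l_i) ≤ 1 for prefix-free code
Calculating: 2^(-3) + 2^(-3) + 2^(-4) + 2^(-4) + 2^(-7)
= 0.125 + 0.125 + 0.0625 + 0.0625 + 0.0078125
= 0.3828
Since 0.3828 ≤ 1, prefix-free code exists


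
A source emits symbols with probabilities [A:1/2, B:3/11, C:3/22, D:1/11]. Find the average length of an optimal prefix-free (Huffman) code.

Huffman tree construction:
Combine smallest probabilities repeatedly
Resulting codes:
  A: 0 (length 1)
  B: 11 (length 2)
  C: 101 (length 3)
  D: 100 (length 3)
Average length = Σ p(s) × length(s) = 1.7273 bits


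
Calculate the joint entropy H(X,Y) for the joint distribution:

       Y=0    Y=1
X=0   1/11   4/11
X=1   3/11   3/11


H(X,Y) = -Σ p(x,y) log₂ p(x,y)
  p(0,0)=1/11: -0.0909 × log₂(0.0909) = 0.3145
  p(0,1)=4/11: -0.3636 × log₂(0.3636) = 0.5307
  p(1,0)=3/11: -0.2727 × log₂(0.2727) = 0.5112
  p(1,1)=3/11: -0.2727 × log₂(0.2727) = 0.5112
H(X,Y) = 1.8676 bits


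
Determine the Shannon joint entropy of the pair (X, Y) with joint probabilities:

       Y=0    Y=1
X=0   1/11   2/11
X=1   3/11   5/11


H(X,Y) = -Σ p(x,y) log₂ p(x,y)
  p(0,0)=1/11: -0.0909 × log₂(0.0909) = 0.3145
  p(0,1)=2/11: -0.1818 × log₂(0.1818) = 0.4472
  p(1,0)=3/11: -0.2727 × log₂(0.2727) = 0.5112
  p(1,1)=5/11: -0.4545 × log₂(0.4545) = 0.5170
H(X,Y) = 1.7899 bits


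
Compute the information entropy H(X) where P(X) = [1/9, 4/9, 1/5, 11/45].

H(X) = -Σ p(x) log₂ p(x)
  -1/9 × log₂(1/9) = 0.3522
  -4/9 × log₂(4/9) = 0.5200
  -1/5 × log₂(1/5) = 0.4644
  -11/45 × log₂(11/45) = 0.4968
H(X) = 1.8334 bits


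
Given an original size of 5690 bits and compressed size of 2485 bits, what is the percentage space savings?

Space savings = (1 - Compressed/Original) × 100%
= (1 - 2485/5690) × 100%
= 56.33%


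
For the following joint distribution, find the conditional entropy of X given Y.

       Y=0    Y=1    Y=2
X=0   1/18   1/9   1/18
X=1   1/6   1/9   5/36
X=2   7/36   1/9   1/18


H(X|Y) = Σ_y p(y) H(X|Y=y)
  p(Y=0) = 5/12, H(X|Y=0) = 1.4295
  p(Y=1) = 1/3, H(X|Y=1) = 1.5850
  p(Y=2) = 1/4, H(X|Y=2) = 1.4355
H(X|Y) = 0.4167×1.4295 + 0.3333×1.5850 + 0.2500×1.4355 = 1.4828 bits


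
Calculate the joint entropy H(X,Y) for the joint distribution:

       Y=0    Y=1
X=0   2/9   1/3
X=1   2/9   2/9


H(X,Y) = -Σ p(x,y) log₂ p(x,y)
  p(0,0)=2/9: -0.2222 × log₂(0.2222) = 0.4822
  p(0,1)=1/3: -0.3333 × log₂(0.3333) = 0.5283
  p(1,0)=2/9: -0.2222 × log₂(0.2222) = 0.4822
  p(1,1)=2/9: -0.2222 × log₂(0.2222) = 0.4822
H(X,Y) = 1.9749 bits


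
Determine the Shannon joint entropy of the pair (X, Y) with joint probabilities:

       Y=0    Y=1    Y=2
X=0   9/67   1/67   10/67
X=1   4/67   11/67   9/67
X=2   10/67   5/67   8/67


H(X,Y) = -Σ p(x,y) log₂ p(x,y)
  p(0,0)=9/67: -0.1343 × log₂(0.1343) = 0.3890
  p(0,1)=1/67: -0.0149 × log₂(0.0149) = 0.0905
  p(0,2)=10/67: -0.1493 × log₂(0.1493) = 0.4096
  p(1,0)=4/67: -0.0597 × log₂(0.0597) = 0.2428
  p(1,1)=11/67: -0.1642 × log₂(0.1642) = 0.4280
  p(1,2)=9/67: -0.1343 × log₂(0.1343) = 0.3890
  p(2,0)=10/67: -0.1493 × log₂(0.1493) = 0.4096
  p(2,1)=5/67: -0.0746 × log₂(0.0746) = 0.2794
  p(2,2)=8/67: -0.1194 × log₂(0.1194) = 0.3661
H(X,Y) = 3.0040 bits


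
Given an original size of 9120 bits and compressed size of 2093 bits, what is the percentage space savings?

Space savings = (1 - Compressed/Original) × 100%
= (1 - 2093/9120) × 100%
= 77.05%


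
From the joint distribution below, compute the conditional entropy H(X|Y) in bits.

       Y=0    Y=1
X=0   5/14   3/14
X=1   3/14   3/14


H(X|Y) = Σ_y p(y) H(X|Y=y)
  p(Y=0) = 4/7, H(X|Y=0) = 0.9544
  p(Y=1) = 3/7, H(X|Y=1) = 1.0000
H(X|Y) = 0.5714×0.9544 + 0.4286×1.0000 = 0.9740 bits


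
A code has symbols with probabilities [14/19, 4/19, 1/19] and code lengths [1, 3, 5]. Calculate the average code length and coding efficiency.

Average length L = Σ p_i × l_i = 1.6316 bits
Entropy H = 1.0215 bits
Efficiency η = H/L × 100% = 62.61%


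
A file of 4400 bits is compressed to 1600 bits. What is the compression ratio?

Compression ratio = Original / Compressed
= 4400 / 1600 = 2.75:1


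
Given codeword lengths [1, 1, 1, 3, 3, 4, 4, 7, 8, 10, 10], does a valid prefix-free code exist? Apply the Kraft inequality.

Kraft inequality: Σ 2^(-l_i) ≤ 1 for prefix-free code
Calculating: 2^(-1) + 2^(-1) + 2^(-1) + 2^(-3) + 2^(-3) + 2^(-4) + 2^(-4) + 2^(-7) + 2^(-8) + 2^(-10) + 2^(-10)
= 0.5 + 0.5 + 0.5 + 0.125 + 0.125 + 0.0625 + 0.0625 + 0.0078125 + 0.00390625 + 0.0009765625 + 0.0009765625
= 1.8887
Since 1.8887 > 1, prefix-free code does not exist


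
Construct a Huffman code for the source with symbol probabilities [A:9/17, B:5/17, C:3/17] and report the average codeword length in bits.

Huffman tree construction:
Combine smallest probabilities repeatedly
Resulting codes:
  A: 1 (length 1)
  B: 01 (length 2)
  C: 00 (length 2)
Average length = Σ p(s) × length(s) = 1.4706 bits


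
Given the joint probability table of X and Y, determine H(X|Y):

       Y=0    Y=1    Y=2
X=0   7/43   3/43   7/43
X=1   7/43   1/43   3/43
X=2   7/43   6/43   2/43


H(X|Y) = Σ_y p(y) H(X|Y=y)
  p(Y=0) = 21/43, H(X|Y=0) = 1.5850
  p(Y=1) = 10/43, H(X|Y=1) = 1.2955
  p(Y=2) = 12/43, H(X|Y=2) = 1.3844
H(X|Y) = 0.4884×1.5850 + 0.2326×1.2955 + 0.2791×1.3844 = 1.4617 bits


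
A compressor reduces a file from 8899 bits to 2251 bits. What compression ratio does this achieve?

Compression ratio = Original / Compressed
= 8899 / 2251 = 3.95:1


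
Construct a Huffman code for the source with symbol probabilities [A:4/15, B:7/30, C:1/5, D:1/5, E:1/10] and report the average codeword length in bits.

Huffman tree construction:
Combine smallest probabilities repeatedly
Resulting codes:
  A: 10 (length 2)
  B: 01 (length 2)
  C: 111 (length 3)
  D: 00 (length 2)
  E: 110 (length 3)
Average length = Σ p(s) × length(s) = 2.3000 bits


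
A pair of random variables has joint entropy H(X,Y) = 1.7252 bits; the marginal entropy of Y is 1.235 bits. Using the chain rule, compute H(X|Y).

Chain rule: H(X,Y) = H(X|Y) + H(Y)
H(X|Y) = H(X,Y) - H(Y) = 1.7252 - 1.235 = 0.4902 bits


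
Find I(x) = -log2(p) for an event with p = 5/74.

Information content I(x) = -log₂(p(x))
I = -log₂(5/74) = -log₂(0.0676)
I = 3.8875 bits


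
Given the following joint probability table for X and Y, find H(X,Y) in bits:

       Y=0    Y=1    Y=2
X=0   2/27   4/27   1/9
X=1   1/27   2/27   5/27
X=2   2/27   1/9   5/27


H(X,Y) = -Σ p(x,y) log₂ p(x,y)
  p(0,0)=2/27: -0.0741 × log₂(0.0741) = 0.2781
  p(0,1)=4/27: -0.1481 × log₂(0.1481) = 0.4081
  p(0,2)=1/9: -0.1111 × log₂(0.1111) = 0.3522
  p(1,0)=1/27: -0.0370 × log₂(0.0370) = 0.1761
  p(1,1)=2/27: -0.0741 × log₂(0.0741) = 0.2781
  p(1,2)=5/27: -0.1852 × log₂(0.1852) = 0.4505
  p(2,0)=2/27: -0.0741 × log₂(0.0741) = 0.2781
  p(2,1)=1/9: -0.1111 × log₂(0.1111) = 0.3522
  p(2,2)=5/27: -0.1852 × log₂(0.1852) = 0.4505
H(X,Y) = 3.0242 bits


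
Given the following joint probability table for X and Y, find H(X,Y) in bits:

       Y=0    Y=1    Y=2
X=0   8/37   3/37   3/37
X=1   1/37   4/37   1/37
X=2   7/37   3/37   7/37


H(X,Y) = -Σ p(x,y) log₂ p(x,y)
  p(0,0)=8/37: -0.2162 × log₂(0.2162) = 0.4777
  p(0,1)=3/37: -0.0811 × log₂(0.0811) = 0.2939
  p(0,2)=3/37: -0.0811 × log₂(0.0811) = 0.2939
  p(1,0)=1/37: -0.0270 × log₂(0.0270) = 0.1408
  p(1,1)=4/37: -0.1081 × log₂(0.1081) = 0.3470
  p(1,2)=1/37: -0.0270 × log₂(0.0270) = 0.1408
  p(2,0)=7/37: -0.1892 × log₂(0.1892) = 0.4545
  p(2,1)=3/37: -0.0811 × log₂(0.0811) = 0.2939
  p(2,2)=7/37: -0.1892 × log₂(0.1892) = 0.4545
H(X,Y) = 2.8968 bits


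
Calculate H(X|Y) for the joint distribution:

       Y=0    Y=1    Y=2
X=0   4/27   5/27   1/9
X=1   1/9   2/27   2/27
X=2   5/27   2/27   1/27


H(X|Y) = Σ_y p(y) H(X|Y=y)
  p(Y=0) = 4/9, H(X|Y=0) = 1.5546
  p(Y=1) = 1/3, H(X|Y=1) = 1.4355
  p(Y=2) = 2/9, H(X|Y=2) = 1.4591
H(X|Y) = 0.4444×1.5546 + 0.3333×1.4355 + 0.2222×1.4591 = 1.4937 bits


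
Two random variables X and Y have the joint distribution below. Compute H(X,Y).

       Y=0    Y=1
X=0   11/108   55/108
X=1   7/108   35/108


H(X,Y) = -Σ p(x,y) log₂ p(x,y)
  p(0,0)=11/108: -0.1019 × log₂(0.1019) = 0.3356
  p(0,1)=55/108: -0.5093 × log₂(0.5093) = 0.4958
  p(1,0)=7/108: -0.0648 × log₂(0.0648) = 0.2559
  p(1,1)=35/108: -0.3241 × log₂(0.3241) = 0.5268
H(X,Y) = 1.6141 bits


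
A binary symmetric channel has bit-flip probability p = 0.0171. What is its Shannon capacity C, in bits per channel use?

For BSC with error probability p:
C = 1 - H(p) where H(p) is binary entropy
H(0.0171) = -0.0171 × log₂(0.0171) - 0.9829 × log₂(0.9829)
H(p) = 0.1248
C = 1 - 0.1248 = 0.8752 bits/use


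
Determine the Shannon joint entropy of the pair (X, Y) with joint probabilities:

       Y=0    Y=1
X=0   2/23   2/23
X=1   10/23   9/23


H(X,Y) = -Σ p(x,y) log₂ p(x,y)
  p(0,0)=2/23: -0.0870 × log₂(0.0870) = 0.3064
  p(0,1)=2/23: -0.0870 × log₂(0.0870) = 0.3064
  p(1,0)=10/23: -0.4348 × log₂(0.4348) = 0.5224
  p(1,1)=9/23: -0.3913 × log₂(0.3913) = 0.5297
H(X,Y) = 1.6649 bits


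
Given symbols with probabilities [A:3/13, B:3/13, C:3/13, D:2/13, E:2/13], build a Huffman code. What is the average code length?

Huffman tree construction:
Combine smallest probabilities repeatedly
Resulting codes:
  A: 00 (length 2)
  B: 01 (length 2)
  C: 10 (length 2)
  D: 110 (length 3)
  E: 111 (length 3)
Average length = Σ p(s) × length(s) = 2.3077 bits


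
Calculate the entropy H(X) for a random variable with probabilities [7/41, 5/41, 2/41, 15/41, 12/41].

H(X) = -Σ p(x) log₂ p(x)
  -7/41 × log₂(7/41) = 0.4354
  -5/41 × log₂(5/41) = 0.3702
  -2/41 × log₂(2/41) = 0.2126
  -15/41 × log₂(15/41) = 0.5307
  -12/41 × log₂(12/41) = 0.5188
H(X) = 2.0677 bits


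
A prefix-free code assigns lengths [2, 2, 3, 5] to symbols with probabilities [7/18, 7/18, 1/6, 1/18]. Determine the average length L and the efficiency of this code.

Average length L = Σ p_i × l_i = 2.3333 bits
Entropy H = 1.7223 bits
Efficiency η = H/L × 100% = 73.81%


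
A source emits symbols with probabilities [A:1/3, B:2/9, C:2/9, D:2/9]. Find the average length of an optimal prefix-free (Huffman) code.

Huffman tree construction:
Combine smallest probabilities repeatedly
Resulting codes:
  A: 11 (length 2)
  B: 00 (length 2)
  C: 01 (length 2)
  D: 10 (length 2)
Average length = Σ p(s) × length(s) = 2.0000 bits


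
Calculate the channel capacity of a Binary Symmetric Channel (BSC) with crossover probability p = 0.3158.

For BSC with error probability p:
C = 1 - H(p) where H(p) is binary entropy
H(0.3158) = -0.3158 × log₂(0.3158) - 0.6842 × log₂(0.6842)
H(p) = 0.8998
C = 1 - 0.8998 = 0.1002 bits/use


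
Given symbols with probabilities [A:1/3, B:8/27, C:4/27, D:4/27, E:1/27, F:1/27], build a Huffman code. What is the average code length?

Huffman tree construction:
Combine smallest probabilities repeatedly
Resulting codes:
  A: 11 (length 2)
  B: 10 (length 2)
  C: 011 (length 3)
  D: 00 (length 2)
  E: 0100 (length 4)
  F: 0101 (length 4)
Average length = Σ p(s) × length(s) = 2.2963 bits


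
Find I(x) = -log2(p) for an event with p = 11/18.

Information content I(x) = -log₂(p(x))
I = -log₂(11/18) = -log₂(0.6111)
I = 0.7105 bits


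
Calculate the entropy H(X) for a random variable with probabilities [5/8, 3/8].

H(X) = -Σ p(x) log₂ p(x)
  -5/8 × log₂(5/8) = 0.4238
  -3/8 × log₂(3/8) = 0.5306
H(X) = 0.9544 bits


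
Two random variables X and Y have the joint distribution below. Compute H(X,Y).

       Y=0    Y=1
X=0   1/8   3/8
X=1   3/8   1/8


H(X,Y) = -Σ p(x,y) log₂ p(x,y)
  p(0,0)=1/8: -0.1250 × log₂(0.1250) = 0.3750
  p(0,1)=3/8: -0.3750 × log₂(0.3750) = 0.5306
  p(1,0)=3/8: -0.3750 × log₂(0.3750) = 0.5306
  p(1,1)=1/8: -0.1250 × log₂(0.1250) = 0.3750
H(X,Y) = 1.8113 bits


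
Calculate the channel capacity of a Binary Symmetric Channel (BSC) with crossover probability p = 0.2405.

For BSC with error probability p:
C = 1 - H(p) where H(p) is binary entropy
H(0.2405) = -0.2405 × log₂(0.2405) - 0.7595 × log₂(0.7595)
H(p) = 0.7959
C = 1 - 0.7959 = 0.2041 bits/use


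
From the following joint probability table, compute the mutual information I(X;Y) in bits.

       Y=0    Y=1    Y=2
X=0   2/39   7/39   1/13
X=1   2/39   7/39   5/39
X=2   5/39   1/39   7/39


H(X) = 1.5821, H(Y) = 1.5486, H(X,Y) = 2.9539
I(X;Y) = H(X) + H(Y) - H(X,Y) = 0.1768 bits


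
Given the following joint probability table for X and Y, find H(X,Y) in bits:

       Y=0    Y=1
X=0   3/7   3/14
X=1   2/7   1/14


H(X,Y) = -Σ p(x,y) log₂ p(x,y)
  p(0,0)=3/7: -0.4286 × log₂(0.4286) = 0.5239
  p(0,1)=3/14: -0.2143 × log₂(0.2143) = 0.4762
  p(1,0)=2/7: -0.2857 × log₂(0.2857) = 0.5164
  p(1,1)=1/14: -0.0714 × log₂(0.0714) = 0.2720
H(X,Y) = 1.7885 bits


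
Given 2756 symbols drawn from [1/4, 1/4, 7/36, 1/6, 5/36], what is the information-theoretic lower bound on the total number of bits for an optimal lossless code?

Entropy H = 2.2858 bits/symbol
Minimum bits = H × n = 2.2858 × 2756
= 6299.58 bits


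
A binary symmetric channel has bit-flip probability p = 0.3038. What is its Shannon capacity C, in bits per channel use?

For BSC with error probability p:
C = 1 - H(p) where H(p) is binary entropy
H(0.3038) = -0.3038 × log₂(0.3038) - 0.6962 × log₂(0.6962)
H(p) = 0.8859
C = 1 - 0.8859 = 0.1141 bits/use


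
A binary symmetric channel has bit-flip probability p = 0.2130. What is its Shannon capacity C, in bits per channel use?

For BSC with error probability p:
C = 1 - H(p) where H(p) is binary entropy
H(0.2130) = -0.2130 × log₂(0.2130) - 0.7870 × log₂(0.7870)
H(p) = 0.7472
C = 1 - 0.7472 = 0.2528 bits/use


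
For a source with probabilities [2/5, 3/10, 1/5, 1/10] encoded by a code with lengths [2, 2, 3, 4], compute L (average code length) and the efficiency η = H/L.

Average length L = Σ p_i × l_i = 2.4000 bits
Entropy H = 1.8464 bits
Efficiency η = H/L × 100% = 76.93%


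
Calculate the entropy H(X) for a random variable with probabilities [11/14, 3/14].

H(X) = -Σ p(x) log₂ p(x)
  -11/14 × log₂(11/14) = 0.2734
  -3/14 × log₂(3/14) = 0.4762
H(X) = 0.7496 bits


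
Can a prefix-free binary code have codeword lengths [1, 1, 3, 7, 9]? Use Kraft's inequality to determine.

Kraft inequality: Σ 2^(-l_i) ≤ 1 for prefix-free code
Calculating: 2^(-1) + 2^(-1) + 2^(-3) + 2^(-7) + 2^(-9)
= 0.5 + 0.5 + 0.125 + 0.0078125 + 0.001953125
= 1.1348
Since 1.1348 > 1, prefix-free code does not exist


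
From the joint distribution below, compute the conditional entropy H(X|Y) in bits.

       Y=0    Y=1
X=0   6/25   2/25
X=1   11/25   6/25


H(X|Y) = Σ_y p(y) H(X|Y=y)
  p(Y=0) = 17/25, H(X|Y=0) = 0.9367
  p(Y=1) = 8/25, H(X|Y=1) = 0.8113
H(X|Y) = 0.6800×0.9367 + 0.3200×0.8113 = 0.8965 bits


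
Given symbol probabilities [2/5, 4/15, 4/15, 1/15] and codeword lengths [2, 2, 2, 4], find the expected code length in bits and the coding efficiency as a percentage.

Average length L = Σ p_i × l_i = 2.1333 bits
Entropy H = 1.8062 bits
Efficiency η = H/L × 100% = 84.67%


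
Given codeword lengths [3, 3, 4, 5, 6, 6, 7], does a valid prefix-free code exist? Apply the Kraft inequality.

Kraft inequality: Σ 2^(-l_i) ≤ 1 for prefix-free code
Calculating: 2^(-3) + 2^(-3) + 2^(-4) + 2^(-5) + 2^(-6) + 2^(-6) + 2^(-7)
= 0.125 + 0.125 + 0.0625 + 0.03125 + 0.015625 + 0.015625 + 0.0078125
= 0.3828
Since 0.3828 ≤ 1, prefix-free code exists


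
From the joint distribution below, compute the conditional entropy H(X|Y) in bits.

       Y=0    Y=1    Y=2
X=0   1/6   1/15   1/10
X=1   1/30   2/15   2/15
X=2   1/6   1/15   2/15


H(X|Y) = Σ_y p(y) H(X|Y=y)
  p(Y=0) = 11/30, H(X|Y=0) = 1.3486
  p(Y=1) = 4/15, H(X|Y=1) = 1.5000
  p(Y=2) = 11/30, H(X|Y=2) = 1.5726
H(X|Y) = 0.3667×1.3486 + 0.2667×1.5000 + 0.3667×1.5726 = 1.4711 bits


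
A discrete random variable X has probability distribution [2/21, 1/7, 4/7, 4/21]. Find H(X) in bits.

H(X) = -Σ p(x) log₂ p(x)
  -2/21 × log₂(2/21) = 0.3231
  -1/7 × log₂(1/7) = 0.4011
  -4/7 × log₂(4/7) = 0.4613
  -4/21 × log₂(4/21) = 0.4557
H(X) = 1.6412 bits


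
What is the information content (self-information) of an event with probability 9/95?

Information content I(x) = -log₂(p(x))
I = -log₂(9/95) = -log₂(0.0947)
I = 3.3999 bits


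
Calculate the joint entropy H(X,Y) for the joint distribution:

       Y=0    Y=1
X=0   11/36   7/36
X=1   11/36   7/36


H(X,Y) = -Σ p(x,y) log₂ p(x,y)
  p(0,0)=11/36: -0.3056 × log₂(0.3056) = 0.5227
  p(0,1)=7/36: -0.1944 × log₂(0.1944) = 0.4594
  p(1,0)=11/36: -0.3056 × log₂(0.3056) = 0.5227
  p(1,1)=7/36: -0.1944 × log₂(0.1944) = 0.4594
H(X,Y) = 1.9641 bits


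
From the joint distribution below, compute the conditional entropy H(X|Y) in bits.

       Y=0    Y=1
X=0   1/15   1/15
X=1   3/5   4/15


H(X|Y) = Σ_y p(y) H(X|Y=y)
  p(Y=0) = 2/3, H(X|Y=0) = 0.4690
  p(Y=1) = 1/3, H(X|Y=1) = 0.7219
H(X|Y) = 0.6667×0.4690 + 0.3333×0.7219 = 0.5533 bits


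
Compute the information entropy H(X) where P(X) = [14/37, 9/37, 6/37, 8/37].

H(X) = -Σ p(x) log₂ p(x)
  -14/37 × log₂(14/37) = 0.5305
  -9/37 × log₂(9/37) = 0.4961
  -6/37 × log₂(6/37) = 0.4256
  -8/37 × log₂(8/37) = 0.4777
H(X) = 1.9299 bits


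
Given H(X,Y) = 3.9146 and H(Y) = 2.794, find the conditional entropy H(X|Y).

Chain rule: H(X,Y) = H(X|Y) + H(Y)
H(X|Y) = H(X,Y) - H(Y) = 3.9146 - 2.794 = 1.1206 bits


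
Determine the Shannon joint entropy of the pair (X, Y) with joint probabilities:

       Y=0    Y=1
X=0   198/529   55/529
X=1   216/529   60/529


H(X,Y) = -Σ p(x,y) log₂ p(x,y)
  p(0,0)=198/529: -0.3743 × log₂(0.3743) = 0.5307
  p(0,1)=55/529: -0.1040 × log₂(0.1040) = 0.3395
  p(1,0)=216/529: -0.4083 × log₂(0.4083) = 0.5276
  p(1,1)=60/529: -0.1134 × log₂(0.1134) = 0.3562
H(X,Y) = 1.7540 bits


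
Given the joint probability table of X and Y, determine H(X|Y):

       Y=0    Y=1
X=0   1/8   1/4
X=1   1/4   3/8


H(X|Y) = Σ_y p(y) H(X|Y=y)
  p(Y=0) = 3/8, H(X|Y=0) = 0.9183
  p(Y=1) = 5/8, H(X|Y=1) = 0.9710
H(X|Y) = 0.3750×0.9183 + 0.6250×0.9710 = 0.9512 bits


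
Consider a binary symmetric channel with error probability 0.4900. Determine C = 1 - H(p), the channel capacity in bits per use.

For BSC with error probability p:
C = 1 - H(p) where H(p) is binary entropy
H(0.4900) = -0.4900 × log₂(0.4900) - 0.5100 × log₂(0.5100)
H(p) = 0.9997
C = 1 - 0.9997 = 0.0003 bits/use


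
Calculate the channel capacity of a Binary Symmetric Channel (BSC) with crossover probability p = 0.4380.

For BSC with error probability p:
C = 1 - H(p) where H(p) is binary entropy
H(0.4380) = -0.4380 × log₂(0.4380) - 0.5620 × log₂(0.5620)
H(p) = 0.9889
C = 1 - 0.9889 = 0.0111 bits/use


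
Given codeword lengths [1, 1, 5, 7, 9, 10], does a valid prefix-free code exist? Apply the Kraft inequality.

Kraft inequality: Σ 2^(-l_i) ≤ 1 for prefix-free code
Calculating: 2^(-1) + 2^(-1) + 2^(-5) + 2^(-7) + 2^(-9) + 2^(-10)
= 0.5 + 0.5 + 0.03125 + 0.0078125 + 0.001953125 + 0.0009765625
= 1.0420
Since 1.0420 > 1, prefix-free code does not exist


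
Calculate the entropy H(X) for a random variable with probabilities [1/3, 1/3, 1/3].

H(X) = -Σ p(x) log₂ p(x)
  -1/3 × log₂(1/3) = 0.5283
  -1/3 × log₂(1/3) = 0.5283
  -1/3 × log₂(1/3) = 0.5283
H(X) = 1.5850 bits


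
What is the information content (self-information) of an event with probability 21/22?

Information content I(x) = -log₂(p(x))
I = -log₂(21/22) = -log₂(0.9545)
I = 0.0671 bits


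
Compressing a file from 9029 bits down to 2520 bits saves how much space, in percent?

Space savings = (1 - Compressed/Original) × 100%
= (1 - 2520/9029) × 100%
= 72.09%


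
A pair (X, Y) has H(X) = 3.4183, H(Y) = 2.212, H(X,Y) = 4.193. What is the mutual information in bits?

I(X;Y) = H(X) + H(Y) - H(X,Y)
I(X;Y) = 3.4183 + 2.212 - 4.193 = 1.4373 bits


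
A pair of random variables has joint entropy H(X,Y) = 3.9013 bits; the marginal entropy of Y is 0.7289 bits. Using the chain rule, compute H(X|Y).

Chain rule: H(X,Y) = H(X|Y) + H(Y)
H(X|Y) = H(X,Y) - H(Y) = 3.9013 - 0.7289 = 3.1724 bits


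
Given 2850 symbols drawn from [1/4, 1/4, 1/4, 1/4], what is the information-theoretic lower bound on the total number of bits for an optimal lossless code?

Entropy H = 2.0000 bits/symbol
Minimum bits = H × n = 2.0000 × 2850
= 5700.00 bits


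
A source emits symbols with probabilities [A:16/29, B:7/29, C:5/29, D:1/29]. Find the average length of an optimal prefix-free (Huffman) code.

Huffman tree construction:
Combine smallest probabilities repeatedly
Resulting codes:
  A: 1 (length 1)
  B: 01 (length 2)
  C: 001 (length 3)
  D: 000 (length 3)
Average length = Σ p(s) × length(s) = 1.6552 bits


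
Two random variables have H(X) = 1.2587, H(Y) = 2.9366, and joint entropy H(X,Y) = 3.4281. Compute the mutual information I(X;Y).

I(X;Y) = H(X) + H(Y) - H(X,Y)
I(X;Y) = 1.2587 + 2.9366 - 3.4281 = 0.7672 bits


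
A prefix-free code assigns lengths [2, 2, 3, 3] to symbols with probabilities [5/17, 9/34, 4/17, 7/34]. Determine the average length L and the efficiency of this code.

Average length L = Σ p_i × l_i = 2.4412 bits
Entropy H = 1.9875 bits
Efficiency η = H/L × 100% = 81.41%


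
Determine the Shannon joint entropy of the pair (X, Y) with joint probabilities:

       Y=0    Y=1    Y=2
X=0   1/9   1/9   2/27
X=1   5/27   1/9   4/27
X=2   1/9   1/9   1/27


H(X,Y) = -Σ p(x,y) log₂ p(x,y)
  p(0,0)=1/9: -0.1111 × log₂(0.1111) = 0.3522
  p(0,1)=1/9: -0.1111 × log₂(0.1111) = 0.3522
  p(0,2)=2/27: -0.0741 × log₂(0.0741) = 0.2781
  p(1,0)=5/27: -0.1852 × log₂(0.1852) = 0.4505
  p(1,1)=1/9: -0.1111 × log₂(0.1111) = 0.3522
  p(1,2)=4/27: -0.1481 × log₂(0.1481) = 0.4081
  p(2,0)=1/9: -0.1111 × log₂(0.1111) = 0.3522
  p(2,1)=1/9: -0.1111 × log₂(0.1111) = 0.3522
  p(2,2)=1/27: -0.0370 × log₂(0.0370) = 0.1761
H(X,Y) = 3.0740 bits


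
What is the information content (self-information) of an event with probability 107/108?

Information content I(x) = -log₂(p(x))
I = -log₂(107/108) = -log₂(0.9907)
I = 0.0134 bits
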